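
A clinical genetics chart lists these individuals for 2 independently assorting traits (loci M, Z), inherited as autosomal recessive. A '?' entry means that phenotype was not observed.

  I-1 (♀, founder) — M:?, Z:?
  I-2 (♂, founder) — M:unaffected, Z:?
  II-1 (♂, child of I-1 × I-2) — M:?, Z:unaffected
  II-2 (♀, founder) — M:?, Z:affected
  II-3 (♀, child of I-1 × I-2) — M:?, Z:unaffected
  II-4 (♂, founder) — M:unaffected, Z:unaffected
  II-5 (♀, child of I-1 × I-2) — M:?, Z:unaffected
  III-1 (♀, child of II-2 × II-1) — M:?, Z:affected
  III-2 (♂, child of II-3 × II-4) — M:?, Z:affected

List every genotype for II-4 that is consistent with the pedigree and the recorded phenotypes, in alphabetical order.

M/I-1 ? ·: MM|Mm|mm
M/I-2 un ·: MM|Mm
M/II-1 ? I-1×I-2: MM|Mm|mm
M/II-2 ? ·: MM|Mm|mm
M/II-3 ? I-1×I-2: MM|Mm|mm
M/II-4 un ·: MM|Mm
M/II-5 ? I-1×I-2: MM|Mm|mm
M/III-1 ? II-2×II-1: MM|Mm|mm
M/III-2 ? II-3×II-4: MM|Mm|mm
⇒ M over [I-1,I-2,II-1,II-2,II-3,II-4,II-5,III-1,III-2]: 1070 consistent
Z/I-1 ? ·: ZZ|Zz|zz
Z/I-2 ? ·: ZZ|Zz|zz
Z/II-1 un I-1×I-2: Zz
Z/II-2 aff ·: zz
Z/II-3 un I-1×I-2: Zz
Z/II-4 un ·: Zz
Z/II-5 un I-1×I-2: ZZ|Zz
Z/III-1 aff II-2×II-1: zz
Z/III-2 aff II-3×II-4: zz
⇒ Z over [I-1,I-2,II-1,II-2,II-3,II-4,II-5,III-1,III-2]: 10 consistent

II-4 ∈ {MM Zz, Mm Zz}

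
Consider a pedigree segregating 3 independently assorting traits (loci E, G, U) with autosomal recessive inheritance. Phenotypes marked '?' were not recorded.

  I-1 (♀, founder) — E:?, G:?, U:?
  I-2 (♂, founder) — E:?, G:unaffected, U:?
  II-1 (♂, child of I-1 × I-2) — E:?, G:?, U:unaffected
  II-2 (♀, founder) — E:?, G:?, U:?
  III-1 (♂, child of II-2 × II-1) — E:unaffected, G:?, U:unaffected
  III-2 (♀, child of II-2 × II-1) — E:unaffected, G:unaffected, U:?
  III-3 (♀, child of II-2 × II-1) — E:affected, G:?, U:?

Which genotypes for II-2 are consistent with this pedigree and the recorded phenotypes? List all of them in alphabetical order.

II-2 ∈ {Ee GG UU, Ee GG Uu, Ee GG uu, Ee Gg UU, Ee Gg Uu, Ee Gg uu, Ee gg UU, Ee gg Uu, Ee gg uu, ee GG UU, ee GG Uu, ee GG uu, ee Gg UU, ee Gg Uu, ee Gg uu, ee gg UU, ee gg Uu, ee gg uu}

E/I-1 ? ·: EE|Ee|ee
E/I-2 ? ·: EE|Ee|ee
E/II-1 ? I-1×I-2: Ee|ee
E/II-2 ? ·: Ee|ee
E/III-1 un II-2×II-1: EE|Ee
E/III-2 un II-2×II-1: EE|Ee
E/III-3 aff II-2×II-1: ee
⇒ E over [I-1,I-2,II-1,II-2,III-1,III-2,III-3]: 39 consistent
G/I-1 ? ·: GG|Gg|gg
G/I-2 un ·: GG|Gg
G/II-1 ? I-1×I-2: GG|Gg|gg
G/II-2 ? ·: GG|Gg|gg
G/III-1 ? II-2×II-1: GG|Gg|gg
G/III-2 un II-2×II-1: GG|Gg
G/III-3 ? II-2×II-1: GG|Gg|gg
⇒ G over [I-1,I-2,II-1,II-2,III-1,III-2,III-3]: 200 consistent
U/I-1 ? ·: UU|Uu|uu
U/I-2 ? ·: UU|Uu|uu
U/II-1 un I-1×I-2: UU|Uu
U/II-2 ? ·: UU|Uu|uu
U/III-1 un II-2×II-1: UU|Uu
U/III-2 ? II-2×II-1: UU|Uu|uu
U/III-3 ? II-2×II-1: UU|Uu|uu
⇒ U over [I-1,I-2,II-1,II-2,III-1,III-2,III-3]: 250 consistent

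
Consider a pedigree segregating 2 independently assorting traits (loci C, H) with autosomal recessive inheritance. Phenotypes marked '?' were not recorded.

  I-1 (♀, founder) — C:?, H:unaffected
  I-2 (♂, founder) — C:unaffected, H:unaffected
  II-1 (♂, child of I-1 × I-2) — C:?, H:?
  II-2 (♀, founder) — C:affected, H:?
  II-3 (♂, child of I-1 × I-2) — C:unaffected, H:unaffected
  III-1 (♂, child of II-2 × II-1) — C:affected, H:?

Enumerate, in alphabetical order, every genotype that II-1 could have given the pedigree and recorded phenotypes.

II-1 ∈ {Cc HH, Cc Hh, Cc hh, cc HH, cc Hh, cc hh}

C/I-1 ? ·: CC|Cc|cc
C/I-2 un ·: CC|Cc
C/II-1 ? I-1×I-2: Cc|cc
C/II-2 aff ·: cc
C/II-3 un I-1×I-2: CC|Cc
C/III-1 aff II-2×II-1: cc
⇒ C over [I-1,I-2,II-1,II-2,II-3,III-1]: 11 consistent
H/I-1 un ·: HH|Hh
H/I-2 un ·: HH|Hh
H/II-1 ? I-1×I-2: HH|Hh|hh
H/II-2 ? ·: HH|Hh|hh
H/II-3 un I-1×I-2: HH|Hh
H/III-1 ? II-2×II-1: HH|Hh|hh
⇒ H over [I-1,I-2,II-1,II-2,II-3,III-1]: 78 consistent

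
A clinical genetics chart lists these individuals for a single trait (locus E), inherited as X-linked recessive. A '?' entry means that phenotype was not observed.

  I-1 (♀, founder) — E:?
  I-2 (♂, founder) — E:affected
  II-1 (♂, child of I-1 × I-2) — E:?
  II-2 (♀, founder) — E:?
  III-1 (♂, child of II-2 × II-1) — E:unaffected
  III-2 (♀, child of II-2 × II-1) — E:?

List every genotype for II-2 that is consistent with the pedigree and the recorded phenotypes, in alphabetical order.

II-2 ∈ {X^EX^E, X^EX^e}

E/I-1 ? ·: X^EX^E|X^EX^e|X^eX^e
E/I-2 aff ·: X^eY
E/II-1 ? I-1×I-2: X^EY|X^eY
E/II-2 ? ·: X^EX^E|X^EX^e
E/III-1 un II-2×II-1: X^EY
E/III-2 ? II-2×II-1: X^EX^E|X^EX^e|X^eX^e
⇒ E over [I-1,I-2,II-1,II-2,III-1,III-2]: 12 consistent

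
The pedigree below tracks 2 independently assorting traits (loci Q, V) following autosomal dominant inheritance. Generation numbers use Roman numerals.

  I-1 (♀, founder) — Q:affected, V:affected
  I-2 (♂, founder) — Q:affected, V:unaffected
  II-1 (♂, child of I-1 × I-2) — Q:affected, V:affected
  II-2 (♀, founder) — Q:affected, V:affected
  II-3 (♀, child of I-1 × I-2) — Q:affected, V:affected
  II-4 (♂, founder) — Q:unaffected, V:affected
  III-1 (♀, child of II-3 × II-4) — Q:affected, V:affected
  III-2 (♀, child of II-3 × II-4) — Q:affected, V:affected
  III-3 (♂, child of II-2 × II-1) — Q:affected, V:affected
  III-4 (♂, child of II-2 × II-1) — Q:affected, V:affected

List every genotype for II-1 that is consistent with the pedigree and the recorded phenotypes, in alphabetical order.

II-1 ∈ {QQ Vv, Qq Vv}

Q/I-1 aff ·: Qq|QQ
Q/I-2 aff ·: Qq|QQ
Q/II-1 aff I-1×I-2: Qq|QQ
Q/II-2 aff ·: Qq|QQ
Q/II-3 aff I-1×I-2: Qq|QQ
Q/II-4 un ·: qq
Q/III-1 aff II-3×II-4: Qq
Q/III-2 aff II-3×II-4: Qq
Q/III-3 aff II-2×II-1: Qq|QQ
Q/III-4 aff II-2×II-1: Qq|QQ
⇒ Q over [I-1,I-2,II-1,II-2,II-3,II-4,III-1,III-2,III-3,III-4]: 83 consistent
V/I-1 aff ·: Vv|VV
V/I-2 un ·: vv
V/II-1 aff I-1×I-2: Vv
V/II-2 aff ·: Vv|VV
V/II-3 aff I-1×I-2: Vv
V/II-4 aff ·: Vv|VV
V/III-1 aff II-3×II-4: Vv|VV
V/III-2 aff II-3×II-4: Vv|VV
V/III-3 aff II-2×II-1: Vv|VV
V/III-4 aff II-2×II-1: Vv|VV
⇒ V over [I-1,I-2,II-1,II-2,II-3,II-4,III-1,III-2,III-3,III-4]: 128 consistent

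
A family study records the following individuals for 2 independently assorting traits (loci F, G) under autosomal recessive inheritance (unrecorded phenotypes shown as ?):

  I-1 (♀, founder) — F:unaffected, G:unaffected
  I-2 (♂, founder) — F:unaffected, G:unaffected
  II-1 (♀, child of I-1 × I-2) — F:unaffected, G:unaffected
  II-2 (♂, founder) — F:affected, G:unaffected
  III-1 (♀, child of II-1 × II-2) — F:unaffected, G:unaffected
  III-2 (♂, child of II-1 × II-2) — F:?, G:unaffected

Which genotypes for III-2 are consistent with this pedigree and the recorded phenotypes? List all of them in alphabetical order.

F/I-1 un ·: FF|Ff
F/I-2 un ·: FF|Ff
F/II-1 un I-1×I-2: FF|Ff
F/II-2 aff ·: ff
F/III-1 un II-1×II-2: Ff
F/III-2 ? II-1×II-2: Ff|ff
⇒ F over [I-1,I-2,II-1,II-2,III-1,III-2]: 10 consistent
G/I-1 un ·: GG|Gg
G/I-2 un ·: GG|Gg
G/II-1 un I-1×I-2: GG|Gg
G/II-2 un ·: GG|Gg
G/III-1 un II-1×II-2: GG|Gg
G/III-2 un II-1×II-2: GG|Gg
⇒ G over [I-1,I-2,II-1,II-2,III-1,III-2]: 44 consistent

III-2 ∈ {Ff GG, Ff Gg, ff GG, ff Gg}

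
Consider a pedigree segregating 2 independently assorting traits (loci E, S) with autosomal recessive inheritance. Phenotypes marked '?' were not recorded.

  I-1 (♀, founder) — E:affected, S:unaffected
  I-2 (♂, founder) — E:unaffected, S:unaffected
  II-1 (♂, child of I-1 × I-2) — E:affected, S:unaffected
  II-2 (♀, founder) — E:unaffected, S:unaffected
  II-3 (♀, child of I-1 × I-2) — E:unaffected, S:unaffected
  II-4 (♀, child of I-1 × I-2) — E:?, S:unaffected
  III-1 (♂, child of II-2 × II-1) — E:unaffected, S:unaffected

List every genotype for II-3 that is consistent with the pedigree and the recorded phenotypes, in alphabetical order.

E/I-1 aff ·: ee
E/I-2 un ·: Ee
E/II-1 aff I-1×I-2: ee
E/II-2 un ·: EE|Ee
E/II-3 un I-1×I-2: Ee
E/II-4 ? I-1×I-2: Ee|ee
E/III-1 un II-2×II-1: Ee
⇒ E over [I-1,I-2,II-1,II-2,II-3,II-4,III-1]: 4 consistent
S/I-1 un ·: SS|Ss
S/I-2 un ·: SS|Ss
S/II-1 un I-1×I-2: SS|Ss
S/II-2 un ·: SS|Ss
S/II-3 un I-1×I-2: SS|Ss
S/II-4 un I-1×I-2: SS|Ss
S/III-1 un II-2×II-1: SS|Ss
⇒ S over [I-1,I-2,II-1,II-2,II-3,II-4,III-1]: 87 consistent

II-3 ∈ {Ee SS, Ee Ss}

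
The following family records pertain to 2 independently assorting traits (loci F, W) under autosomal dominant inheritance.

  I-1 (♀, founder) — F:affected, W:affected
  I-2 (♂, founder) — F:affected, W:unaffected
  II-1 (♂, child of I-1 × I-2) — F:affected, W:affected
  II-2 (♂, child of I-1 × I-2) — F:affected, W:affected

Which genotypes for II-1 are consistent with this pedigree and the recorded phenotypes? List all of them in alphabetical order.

F/I-1 aff ·: Ff|FF
F/I-2 aff ·: Ff|FF
F/II-1 aff I-1×I-2: Ff|FF
F/II-2 aff I-1×I-2: Ff|FF
⇒ F over [I-1,I-2,II-1,II-2]: 13 consistent
W/I-1 aff ·: Ww|WW
W/I-2 un ·: ww
W/II-1 aff I-1×I-2: Ww
W/II-2 aff I-1×I-2: Ww
⇒ W over [I-1,I-2,II-1,II-2]: 2 consistent

II-1 ∈ {FF Ww, Ff Ww}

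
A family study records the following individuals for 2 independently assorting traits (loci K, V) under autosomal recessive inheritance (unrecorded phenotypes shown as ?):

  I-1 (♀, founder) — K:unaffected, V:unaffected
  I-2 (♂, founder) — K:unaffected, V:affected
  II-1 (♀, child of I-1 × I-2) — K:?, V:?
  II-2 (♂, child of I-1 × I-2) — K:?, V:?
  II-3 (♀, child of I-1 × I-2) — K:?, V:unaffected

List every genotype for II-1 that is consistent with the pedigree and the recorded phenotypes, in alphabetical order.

K/I-1 un ·: KK|Kk
K/I-2 un ·: KK|Kk
K/II-1 ? I-1×I-2: KK|Kk|kk
K/II-2 ? I-1×I-2: KK|Kk|kk
K/II-3 ? I-1×I-2: KK|Kk|kk
⇒ K over [I-1,I-2,II-1,II-2,II-3]: 44 consistent
V/I-1 un ·: VV|Vv
V/I-2 aff ·: vv
V/II-1 ? I-1×I-2: Vv|vv
V/II-2 ? I-1×I-2: Vv|vv
V/II-3 un I-1×I-2: Vv
⇒ V over [I-1,I-2,II-1,II-2,II-3]: 5 consistent

II-1 ∈ {KK Vv, KK vv, Kk Vv, Kk vv, kk Vv, kk vv}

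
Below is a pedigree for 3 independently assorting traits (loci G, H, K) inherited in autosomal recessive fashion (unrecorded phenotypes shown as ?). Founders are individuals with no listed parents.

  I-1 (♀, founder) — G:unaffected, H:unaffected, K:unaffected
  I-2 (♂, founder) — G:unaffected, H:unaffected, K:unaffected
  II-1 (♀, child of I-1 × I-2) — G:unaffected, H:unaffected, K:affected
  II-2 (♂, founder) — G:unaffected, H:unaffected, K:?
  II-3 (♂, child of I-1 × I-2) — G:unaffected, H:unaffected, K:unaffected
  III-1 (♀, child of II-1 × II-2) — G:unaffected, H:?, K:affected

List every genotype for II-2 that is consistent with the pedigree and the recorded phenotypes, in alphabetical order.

G/I-1 un ·: GG|Gg
G/I-2 un ·: GG|Gg
G/II-1 un I-1×I-2: GG|Gg
G/II-2 un ·: GG|Gg
G/II-3 un I-1×I-2: GG|Gg
G/III-1 un II-1×II-2: GG|Gg
⇒ G over [I-1,I-2,II-1,II-2,II-3,III-1]: 45 consistent
H/I-1 un ·: HH|Hh
H/I-2 un ·: HH|Hh
H/II-1 un I-1×I-2: HH|Hh
H/II-2 un ·: HH|Hh
H/II-3 un I-1×I-2: HH|Hh
H/III-1 ? II-1×II-2: HH|Hh|hh
⇒ H over [I-1,I-2,II-1,II-2,II-3,III-1]: 51 consistent
K/I-1 un ·: Kk
K/I-2 un ·: Kk
K/II-1 aff I-1×I-2: kk
K/II-2 ? ·: Kk|kk
K/II-3 un I-1×I-2: KK|Kk
K/III-1 aff II-1×II-2: kk
⇒ K over [I-1,I-2,II-1,II-2,II-3,III-1]: 4 consistent

II-2 ∈ {GG HH Kk, GG HH kk, GG Hh Kk, GG Hh kk, Gg HH Kk, Gg HH kk, Gg Hh Kk, Gg Hh kk}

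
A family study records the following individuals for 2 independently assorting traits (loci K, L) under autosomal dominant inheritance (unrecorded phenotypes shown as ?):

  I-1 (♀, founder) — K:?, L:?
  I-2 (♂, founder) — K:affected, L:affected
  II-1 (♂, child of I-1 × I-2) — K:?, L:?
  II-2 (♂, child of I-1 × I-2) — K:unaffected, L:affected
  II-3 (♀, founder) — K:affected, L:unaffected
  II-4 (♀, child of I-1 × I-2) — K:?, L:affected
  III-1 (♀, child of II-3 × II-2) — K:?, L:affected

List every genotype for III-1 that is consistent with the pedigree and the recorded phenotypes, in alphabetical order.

K/I-1 ? ·: kk|Kk
K/I-2 aff ·: Kk
K/II-1 ? I-1×I-2: kk|Kk|KK
K/II-2 un I-1×I-2: kk
K/II-3 aff ·: Kk|KK
K/II-4 ? I-1×I-2: kk|Kk|KK
K/III-1 ? II-3×II-2: kk|Kk
⇒ K over [I-1,I-2,II-1,II-2,II-3,II-4,III-1]: 39 consistent
L/I-1 ? ·: ll|Ll|LL
L/I-2 aff ·: Ll|LL
L/II-1 ? I-1×I-2: ll|Ll|LL
L/II-2 aff I-1×I-2: Ll|LL
L/II-3 un ·: ll
L/II-4 aff I-1×I-2: Ll|LL
L/III-1 aff II-3×II-2: Ll
⇒ L over [I-1,I-2,II-1,II-2,II-3,II-4,III-1]: 32 consistent

III-1 ∈ {Kk Ll, kk Ll}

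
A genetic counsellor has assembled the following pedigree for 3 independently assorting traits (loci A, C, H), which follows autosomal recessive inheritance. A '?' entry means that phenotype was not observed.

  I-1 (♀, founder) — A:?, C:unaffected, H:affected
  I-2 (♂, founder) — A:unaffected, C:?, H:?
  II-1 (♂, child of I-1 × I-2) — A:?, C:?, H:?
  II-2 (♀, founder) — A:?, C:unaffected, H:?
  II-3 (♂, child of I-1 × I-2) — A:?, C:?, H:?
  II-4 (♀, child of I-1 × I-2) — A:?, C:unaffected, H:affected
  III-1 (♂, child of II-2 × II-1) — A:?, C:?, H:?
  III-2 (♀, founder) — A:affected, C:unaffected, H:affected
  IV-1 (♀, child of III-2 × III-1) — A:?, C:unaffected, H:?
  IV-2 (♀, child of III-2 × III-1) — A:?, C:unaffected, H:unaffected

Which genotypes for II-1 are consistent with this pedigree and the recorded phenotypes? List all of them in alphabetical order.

II-1 ∈ {AA CC Hh, AA CC hh, AA Cc Hh, AA Cc hh, AA cc Hh, AA cc hh, Aa CC Hh, Aa CC hh, Aa Cc Hh, Aa Cc hh, Aa cc Hh, Aa cc hh, aa CC Hh, aa CC hh, aa Cc Hh, aa Cc hh, aa cc Hh, aa cc hh}

A/I-1 ? ·: AA|Aa|aa
A/I-2 un ·: AA|Aa
A/II-1 ? I-1×I-2: AA|Aa|aa
A/II-2 ? ·: AA|Aa|aa
A/II-3 ? I-1×I-2: AA|Aa|aa
A/II-4 ? I-1×I-2: AA|Aa|aa
A/III-1 ? II-2×II-1: AA|Aa|aa
A/III-2 aff ·: aa
A/IV-1 ? III-2×III-1: Aa|aa
A/IV-2 ? III-2×III-1: Aa|aa
⇒ A over [I-1,I-2,II-1,II-2,II-3,II-4,III-1,III-2,IV-1,IV-2]: 662 consistent
C/I-1 un ·: CC|Cc
C/I-2 ? ·: CC|Cc|cc
C/II-1 ? I-1×I-2: CC|Cc|cc
C/II-2 un ·: CC|Cc
C/II-3 ? I-1×I-2: CC|Cc|cc
C/II-4 un I-1×I-2: CC|Cc
C/III-1 ? II-2×II-1: CC|Cc|cc
C/III-2 un ·: CC|Cc
C/IV-1 un III-2×III-1: CC|Cc
C/IV-2 un III-2×III-1: CC|Cc
⇒ C over [I-1,I-2,II-1,II-2,II-3,II-4,III-1,III-2,IV-1,IV-2]: 890 consistent
H/I-1 aff ·: hh
H/I-2 ? ·: Hh|hh
H/II-1 ? I-1×I-2: Hh|hh
H/II-2 ? ·: HH|Hh|hh
H/II-3 ? I-1×I-2: Hh|hh
H/II-4 aff I-1×I-2: hh
H/III-1 ? II-2×II-1: HH|Hh
H/III-2 aff ·: hh
H/IV-1 ? III-2×III-1: Hh|hh
H/IV-2 un III-2×III-1: Hh
⇒ H over [I-1,I-2,II-1,II-2,II-3,II-4,III-1,III-2,IV-1,IV-2]: 28 consistent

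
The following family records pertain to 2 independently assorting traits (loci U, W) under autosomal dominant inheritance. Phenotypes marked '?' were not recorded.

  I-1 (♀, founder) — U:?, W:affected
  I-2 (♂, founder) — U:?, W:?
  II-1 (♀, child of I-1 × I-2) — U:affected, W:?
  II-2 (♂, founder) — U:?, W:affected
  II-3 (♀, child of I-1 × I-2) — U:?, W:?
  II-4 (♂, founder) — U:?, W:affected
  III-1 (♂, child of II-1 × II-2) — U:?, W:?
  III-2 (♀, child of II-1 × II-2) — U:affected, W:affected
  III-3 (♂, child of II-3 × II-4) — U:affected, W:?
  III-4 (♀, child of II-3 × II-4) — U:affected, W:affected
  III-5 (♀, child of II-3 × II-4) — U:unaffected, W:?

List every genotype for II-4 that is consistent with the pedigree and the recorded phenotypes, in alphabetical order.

II-4 ∈ {Uu WW, Uu Ww, uu WW, uu Ww}

U/I-1 ? ·: uu|Uu|UU
U/I-2 ? ·: uu|Uu|UU
U/II-1 aff I-1×I-2: Uu|UU
U/II-2 ? ·: uu|Uu|UU
U/II-3 ? I-1×I-2: uu|Uu
U/II-4 ? ·: uu|Uu
U/III-1 ? II-1×II-2: uu|Uu|UU
U/III-2 aff II-1×II-2: Uu|UU
U/III-3 aff II-3×II-4: Uu|UU
U/III-4 aff II-3×II-4: Uu|UU
U/III-5 un II-3×II-4: uu
⇒ U over [I-1,I-2,II-1,II-2,II-3,II-4,III-1,III-2,III-3,III-4,III-5]: 552 consistent
W/I-1 aff ·: Ww|WW
W/I-2 ? ·: ww|Ww|WW
W/II-1 ? I-1×I-2: ww|Ww|WW
W/II-2 aff ·: Ww|WW
W/II-3 ? I-1×I-2: ww|Ww|WW
W/II-4 aff ·: Ww|WW
W/III-1 ? II-1×II-2: ww|Ww|WW
W/III-2 aff II-1×II-2: Ww|WW
W/III-3 ? II-3×II-4: ww|Ww|WW
W/III-4 aff II-3×II-4: Ww|WW
W/III-5 ? II-3×II-4: ww|Ww|WW
⇒ W over [I-1,I-2,II-1,II-2,II-3,II-4,III-1,III-2,III-3,III-4,III-5]: 2478 consistent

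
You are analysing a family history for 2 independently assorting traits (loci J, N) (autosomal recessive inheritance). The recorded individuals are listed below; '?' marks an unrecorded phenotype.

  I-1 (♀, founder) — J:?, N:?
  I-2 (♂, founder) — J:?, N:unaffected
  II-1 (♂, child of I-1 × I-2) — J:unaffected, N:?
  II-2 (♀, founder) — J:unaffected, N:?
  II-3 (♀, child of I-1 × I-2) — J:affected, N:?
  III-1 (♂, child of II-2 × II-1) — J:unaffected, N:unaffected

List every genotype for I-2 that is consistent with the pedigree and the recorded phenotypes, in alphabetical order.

I-2 ∈ {Jj NN, Jj Nn, jj NN, jj Nn}

J/I-1 ? ·: Jj|jj
J/I-2 ? ·: Jj|jj
J/II-1 un I-1×I-2: JJ|Jj
J/II-2 un ·: JJ|Jj
J/II-3 aff I-1×I-2: jj
J/III-1 un II-2×II-1: JJ|Jj
⇒ J over [I-1,I-2,II-1,II-2,II-3,III-1]: 15 consistent
N/I-1 ? ·: NN|Nn|nn
N/I-2 un ·: NN|Nn
N/II-1 ? I-1×I-2: NN|Nn|nn
N/II-2 ? ·: NN|Nn|nn
N/II-3 ? I-1×I-2: NN|Nn|nn
N/III-1 un II-2×II-1: NN|Nn
⇒ N over [I-1,I-2,II-1,II-2,II-3,III-1]: 92 consistent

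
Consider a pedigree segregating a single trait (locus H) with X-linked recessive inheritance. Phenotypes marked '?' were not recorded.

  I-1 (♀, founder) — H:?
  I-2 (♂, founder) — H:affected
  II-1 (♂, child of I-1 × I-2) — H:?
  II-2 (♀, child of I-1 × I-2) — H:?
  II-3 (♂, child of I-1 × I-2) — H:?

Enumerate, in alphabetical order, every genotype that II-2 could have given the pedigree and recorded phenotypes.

II-2 ∈ {X^HX^h, X^hX^h}

H/I-1 ? ·: X^HX^H|X^HX^h|X^hX^h
H/I-2 aff ·: X^hY
H/II-1 ? I-1×I-2: X^HY|X^hY
H/II-2 ? I-1×I-2: X^HX^h|X^hX^h
H/II-3 ? I-1×I-2: X^HY|X^hY
⇒ H over [I-1,I-2,II-1,II-2,II-3]: 10 consistent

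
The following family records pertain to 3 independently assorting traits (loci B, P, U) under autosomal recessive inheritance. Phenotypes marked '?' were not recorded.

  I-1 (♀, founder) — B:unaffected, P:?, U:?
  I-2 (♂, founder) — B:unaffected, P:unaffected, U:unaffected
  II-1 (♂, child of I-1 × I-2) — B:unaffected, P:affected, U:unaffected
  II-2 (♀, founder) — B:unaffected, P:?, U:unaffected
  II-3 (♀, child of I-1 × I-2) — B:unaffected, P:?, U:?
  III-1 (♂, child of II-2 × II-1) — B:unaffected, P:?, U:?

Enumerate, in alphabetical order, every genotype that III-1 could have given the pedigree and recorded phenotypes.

III-1 ∈ {BB Pp UU, BB Pp Uu, BB Pp uu, BB pp UU, BB pp Uu, BB pp uu, Bb Pp UU, Bb Pp Uu, Bb Pp uu, Bb pp UU, Bb pp Uu, Bb pp uu}

B/I-1 un ·: BB|Bb
B/I-2 un ·: BB|Bb
B/II-1 un I-1×I-2: BB|Bb
B/II-2 un ·: BB|Bb
B/II-3 un I-1×I-2: BB|Bb
B/III-1 un II-2×II-1: BB|Bb
⇒ B over [I-1,I-2,II-1,II-2,II-3,III-1]: 45 consistent
P/I-1 ? ·: Pp|pp
P/I-2 un ·: Pp
P/II-1 aff I-1×I-2: pp
P/II-2 ? ·: PP|Pp|pp
P/II-3 ? I-1×I-2: PP|Pp|pp
P/III-1 ? II-2×II-1: Pp|pp
⇒ P over [I-1,I-2,II-1,II-2,II-3,III-1]: 20 consistent
U/I-1 ? ·: UU|Uu|uu
U/I-2 un ·: UU|Uu
U/II-1 un I-1×I-2: UU|Uu
U/II-2 un ·: UU|Uu
U/II-3 ? I-1×I-2: UU|Uu|uu
U/III-1 ? II-2×II-1: UU|Uu|uu
⇒ U over [I-1,I-2,II-1,II-2,II-3,III-1]: 74 consistent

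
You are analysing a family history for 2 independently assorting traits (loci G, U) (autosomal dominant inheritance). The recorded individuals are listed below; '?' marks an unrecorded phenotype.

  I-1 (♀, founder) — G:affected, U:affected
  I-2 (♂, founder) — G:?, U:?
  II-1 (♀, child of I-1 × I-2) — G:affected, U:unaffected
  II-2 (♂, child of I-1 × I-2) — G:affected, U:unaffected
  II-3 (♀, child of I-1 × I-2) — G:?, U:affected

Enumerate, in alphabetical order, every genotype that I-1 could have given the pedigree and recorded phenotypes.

G/I-1 aff ·: Gg|GG
G/I-2 ? ·: gg|Gg|GG
G/II-1 aff I-1×I-2: Gg|GG
G/II-2 aff I-1×I-2: Gg|GG
G/II-3 ? I-1×I-2: gg|Gg|GG
⇒ G over [I-1,I-2,II-1,II-2,II-3]: 32 consistent
U/I-1 aff ·: Uu
U/I-2 ? ·: uu|Uu
U/II-1 un I-1×I-2: uu
U/II-2 un I-1×I-2: uu
U/II-3 aff I-1×I-2: Uu|UU
⇒ U over [I-1,I-2,II-1,II-2,II-3]: 3 consistent

I-1 ∈ {GG Uu, Gg Uu}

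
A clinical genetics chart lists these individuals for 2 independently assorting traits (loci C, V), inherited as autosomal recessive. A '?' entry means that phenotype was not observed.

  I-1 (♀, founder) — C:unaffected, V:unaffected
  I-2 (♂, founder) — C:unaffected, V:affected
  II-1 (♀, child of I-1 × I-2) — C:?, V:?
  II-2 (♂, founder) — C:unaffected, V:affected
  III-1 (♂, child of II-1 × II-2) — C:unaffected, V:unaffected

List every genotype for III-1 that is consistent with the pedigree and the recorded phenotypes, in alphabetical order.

III-1 ∈ {CC Vv, Cc Vv}

C/I-1 un ·: CC|Cc
C/I-2 un ·: CC|Cc
C/II-1 ? I-1×I-2: CC|Cc|cc
C/II-2 un ·: CC|Cc
C/III-1 un II-1×II-2: CC|Cc
⇒ C over [I-1,I-2,II-1,II-2,III-1]: 26 consistent
V/I-1 un ·: VV|Vv
V/I-2 aff ·: vv
V/II-1 ? I-1×I-2: Vv
V/II-2 aff ·: vv
V/III-1 un II-1×II-2: Vv
⇒ V over [I-1,I-2,II-1,II-2,III-1]: 2 consistent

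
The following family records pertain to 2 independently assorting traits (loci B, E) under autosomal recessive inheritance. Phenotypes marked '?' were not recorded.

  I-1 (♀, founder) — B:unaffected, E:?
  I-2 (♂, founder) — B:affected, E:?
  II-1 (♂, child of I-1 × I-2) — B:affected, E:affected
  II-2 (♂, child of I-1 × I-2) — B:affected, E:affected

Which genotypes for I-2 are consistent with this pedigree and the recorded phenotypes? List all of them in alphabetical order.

B/I-1 un ·: Bb
B/I-2 aff ·: bb
B/II-1 aff I-1×I-2: bb
B/II-2 aff I-1×I-2: bb
⇒ B over [I-1,I-2,II-1,II-2]: 1 consistent
E/I-1 ? ·: Ee|ee
E/I-2 ? ·: Ee|ee
E/II-1 aff I-1×I-2: ee
E/II-2 aff I-1×I-2: ee
⇒ E over [I-1,I-2,II-1,II-2]: 4 consistent

I-2 ∈ {bb Ee, bb ee}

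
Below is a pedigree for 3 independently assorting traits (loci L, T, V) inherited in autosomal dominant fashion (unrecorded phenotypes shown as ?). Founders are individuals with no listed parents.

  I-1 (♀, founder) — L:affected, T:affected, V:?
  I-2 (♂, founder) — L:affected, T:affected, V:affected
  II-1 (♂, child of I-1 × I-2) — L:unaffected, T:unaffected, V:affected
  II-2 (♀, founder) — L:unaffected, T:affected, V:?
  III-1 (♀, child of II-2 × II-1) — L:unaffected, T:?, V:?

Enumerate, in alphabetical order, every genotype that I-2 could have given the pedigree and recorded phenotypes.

L/I-1 aff ·: Ll
L/I-2 aff ·: Ll
L/II-1 un I-1×I-2: ll
L/II-2 un ·: ll
L/III-1 un II-2×II-1: ll
⇒ L over [I-1,I-2,II-1,II-2,III-1]: 1 consistent
T/I-1 aff ·: Tt
T/I-2 aff ·: Tt
T/II-1 un I-1×I-2: tt
T/II-2 aff ·: Tt|TT
T/III-1 ? II-2×II-1: tt|Tt
⇒ T over [I-1,I-2,II-1,II-2,III-1]: 3 consistent
V/I-1 ? ·: vv|Vv|VV
V/I-2 aff ·: Vv|VV
V/II-1 aff I-1×I-2: Vv|VV
V/II-2 ? ·: vv|Vv|VV
V/III-1 ? II-2×II-1: vv|Vv|VV
⇒ V over [I-1,I-2,II-1,II-2,III-1]: 51 consistent

I-2 ∈ {Ll Tt VV, Ll Tt Vv}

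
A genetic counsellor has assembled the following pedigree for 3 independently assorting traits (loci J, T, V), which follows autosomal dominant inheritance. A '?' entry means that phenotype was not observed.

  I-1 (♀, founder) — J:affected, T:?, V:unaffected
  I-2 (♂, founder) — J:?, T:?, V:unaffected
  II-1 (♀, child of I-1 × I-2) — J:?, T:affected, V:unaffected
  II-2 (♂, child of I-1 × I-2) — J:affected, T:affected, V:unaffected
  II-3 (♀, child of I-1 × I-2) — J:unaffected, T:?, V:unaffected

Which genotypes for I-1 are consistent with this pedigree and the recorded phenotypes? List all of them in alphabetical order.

I-1 ∈ {Jj TT vv, Jj Tt vv, Jj tt vv}

J/I-1 aff ·: Jj
J/I-2 ? ·: jj|Jj
J/II-1 ? I-1×I-2: jj|Jj|JJ
J/II-2 aff I-1×I-2: Jj|JJ
J/II-3 un I-1×I-2: jj
⇒ J over [I-1,I-2,II-1,II-2,II-3]: 8 consistent
T/I-1 ? ·: tt|Tt|TT
T/I-2 ? ·: tt|Tt|TT
T/II-1 aff I-1×I-2: Tt|TT
T/II-2 aff I-1×I-2: Tt|TT
T/II-3 ? I-1×I-2: tt|Tt|TT
⇒ T over [I-1,I-2,II-1,II-2,II-3]: 35 consistent
V/I-1 un ·: vv
V/I-2 un ·: vv
V/II-1 un I-1×I-2: vv
V/II-2 un I-1×I-2: vv
V/II-3 un I-1×I-2: vv
⇒ V over [I-1,I-2,II-1,II-2,II-3]: 1 consistent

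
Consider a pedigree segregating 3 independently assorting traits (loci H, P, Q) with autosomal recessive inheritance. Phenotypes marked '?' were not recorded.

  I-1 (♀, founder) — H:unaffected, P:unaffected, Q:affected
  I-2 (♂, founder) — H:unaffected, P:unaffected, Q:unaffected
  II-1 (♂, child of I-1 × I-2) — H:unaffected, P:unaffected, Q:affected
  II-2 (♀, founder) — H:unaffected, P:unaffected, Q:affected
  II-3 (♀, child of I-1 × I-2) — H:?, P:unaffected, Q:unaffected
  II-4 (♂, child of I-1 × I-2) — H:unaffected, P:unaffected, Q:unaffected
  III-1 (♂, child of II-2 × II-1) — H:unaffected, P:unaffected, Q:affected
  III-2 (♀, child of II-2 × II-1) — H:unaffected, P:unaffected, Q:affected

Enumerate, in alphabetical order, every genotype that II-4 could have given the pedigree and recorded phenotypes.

H/I-1 un ·: HH|Hh
H/I-2 un ·: HH|Hh
H/II-1 un I-1×I-2: HH|Hh
H/II-2 un ·: HH|Hh
H/II-3 ? I-1×I-2: HH|Hh|hh
H/II-4 un I-1×I-2: HH|Hh
H/III-1 un II-2×II-1: HH|Hh
H/III-2 un II-2×II-1: HH|Hh
⇒ H over [I-1,I-2,II-1,II-2,II-3,II-4,III-1,III-2]: 187 consistent
P/I-1 un ·: PP|Pp
P/I-2 un ·: PP|Pp
P/II-1 un I-1×I-2: PP|Pp
P/II-2 un ·: PP|Pp
P/II-3 un I-1×I-2: PP|Pp
P/II-4 un I-1×I-2: PP|Pp
P/III-1 un II-2×II-1: PP|Pp
P/III-2 un II-2×II-1: PP|Pp
⇒ P over [I-1,I-2,II-1,II-2,II-3,II-4,III-1,III-2]: 161 consistent
Q/I-1 aff ·: qq
Q/I-2 un ·: Qq
Q/II-1 aff I-1×I-2: qq
Q/II-2 aff ·: qq
Q/II-3 un I-1×I-2: Qq
Q/II-4 un I-1×I-2: Qq
Q/III-1 aff II-2×II-1: qq
Q/III-2 aff II-2×II-1: qq
⇒ Q over [I-1,I-2,II-1,II-2,II-3,II-4,III-1,III-2]: 1 consistent

II-4 ∈ {HH PP Qq, HH Pp Qq, Hh PP Qq, Hh Pp Qq}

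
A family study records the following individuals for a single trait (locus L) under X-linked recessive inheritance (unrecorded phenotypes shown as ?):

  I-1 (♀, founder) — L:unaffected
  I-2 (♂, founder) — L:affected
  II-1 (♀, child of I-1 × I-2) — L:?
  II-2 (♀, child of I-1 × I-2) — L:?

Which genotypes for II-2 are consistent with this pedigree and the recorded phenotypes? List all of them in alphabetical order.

II-2 ∈ {X^LX^l, X^lX^l}

L/I-1 un ·: X^LX^L|X^LX^l
L/I-2 aff ·: X^lY
L/II-1 ? I-1×I-2: X^LX^l|X^lX^l
L/II-2 ? I-1×I-2: X^LX^l|X^lX^l
⇒ L over [I-1,I-2,II-1,II-2]: 5 consistent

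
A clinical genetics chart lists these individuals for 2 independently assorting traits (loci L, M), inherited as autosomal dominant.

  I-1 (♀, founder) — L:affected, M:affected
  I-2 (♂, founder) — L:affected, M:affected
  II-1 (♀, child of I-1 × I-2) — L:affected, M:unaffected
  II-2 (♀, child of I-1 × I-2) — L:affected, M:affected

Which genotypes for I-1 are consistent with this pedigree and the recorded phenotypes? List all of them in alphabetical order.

L/I-1 aff ·: Ll|LL
L/I-2 aff ·: Ll|LL
L/II-1 aff I-1×I-2: Ll|LL
L/II-2 aff I-1×I-2: Ll|LL
⇒ L over [I-1,I-2,II-1,II-2]: 13 consistent
M/I-1 aff ·: Mm
M/I-2 aff ·: Mm
M/II-1 un I-1×I-2: mm
M/II-2 aff I-1×I-2: Mm|MM
⇒ M over [I-1,I-2,II-1,II-2]: 2 consistent

I-1 ∈ {LL Mm, Ll Mm}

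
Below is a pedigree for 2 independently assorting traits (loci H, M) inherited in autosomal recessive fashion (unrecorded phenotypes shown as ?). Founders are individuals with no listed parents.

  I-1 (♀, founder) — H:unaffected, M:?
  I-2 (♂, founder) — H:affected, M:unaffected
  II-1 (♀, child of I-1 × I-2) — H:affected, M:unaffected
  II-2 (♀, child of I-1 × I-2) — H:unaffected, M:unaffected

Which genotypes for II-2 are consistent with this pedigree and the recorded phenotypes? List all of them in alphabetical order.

H/I-1 un ·: Hh
H/I-2 aff ·: hh
H/II-1 aff I-1×I-2: hh
H/II-2 un I-1×I-2: Hh
⇒ H over [I-1,I-2,II-1,II-2]: 1 consistent
M/I-1 ? ·: MM|Mm|mm
M/I-2 un ·: MM|Mm
M/II-1 un I-1×I-2: MM|Mm
M/II-2 un I-1×I-2: MM|Mm
⇒ M over [I-1,I-2,II-1,II-2]: 15 consistent

II-2 ∈ {Hh MM, Hh Mm}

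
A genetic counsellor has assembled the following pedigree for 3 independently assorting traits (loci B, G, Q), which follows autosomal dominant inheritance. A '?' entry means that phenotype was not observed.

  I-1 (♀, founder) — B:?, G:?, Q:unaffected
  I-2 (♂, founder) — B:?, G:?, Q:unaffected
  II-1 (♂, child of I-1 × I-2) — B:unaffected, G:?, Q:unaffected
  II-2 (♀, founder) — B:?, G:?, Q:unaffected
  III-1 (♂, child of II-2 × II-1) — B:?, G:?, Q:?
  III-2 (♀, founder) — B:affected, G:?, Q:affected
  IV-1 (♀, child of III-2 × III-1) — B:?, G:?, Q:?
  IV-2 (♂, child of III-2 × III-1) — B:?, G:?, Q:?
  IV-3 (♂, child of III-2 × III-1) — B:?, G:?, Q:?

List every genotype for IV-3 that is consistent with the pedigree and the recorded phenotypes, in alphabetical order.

IV-3 ∈ {BB GG Qq, BB GG qq, BB Gg Qq, BB Gg qq, BB gg Qq, BB gg qq, Bb GG Qq, Bb GG qq, Bb Gg Qq, Bb Gg qq, Bb gg Qq, Bb gg qq, bb GG Qq, bb GG qq, bb Gg Qq, bb Gg qq, bb gg Qq, bb gg qq}

B/I-1 ? ·: bb|Bb
B/I-2 ? ·: bb|Bb
B/II-1 un I-1×I-2: bb
B/II-2 ? ·: bb|Bb|BB
B/III-1 ? II-2×II-1: bb|Bb
B/III-2 aff ·: Bb|BB
B/IV-1 ? III-2×III-1: bb|Bb|BB
B/IV-2 ? III-2×III-1: bb|Bb|BB
B/IV-3 ? III-2×III-1: bb|Bb|BB
⇒ B over [I-1,I-2,II-1,II-2,III-1,III-2,IV-1,IV-2,IV-3]: 352 consistent
G/I-1 ? ·: gg|Gg|GG
G/I-2 ? ·: gg|Gg|GG
G/II-1 ? I-1×I-2: gg|Gg|GG
G/II-2 ? ·: gg|Gg|GG
G/III-1 ? II-2×II-1: gg|Gg|GG
G/III-2 ? ·: gg|Gg|GG
G/IV-1 ? III-2×III-1: gg|Gg|GG
G/IV-2 ? III-2×III-1: gg|Gg|GG
G/IV-3 ? III-2×III-1: gg|Gg|GG
⇒ G over [I-1,I-2,II-1,II-2,III-1,III-2,IV-1,IV-2,IV-3]: 2031 consistent
Q/I-1 un ·: qq
Q/I-2 un ·: qq
Q/II-1 un I-1×I-2: qq
Q/II-2 un ·: qq
Q/III-1 ? II-2×II-1: qq
Q/III-2 aff ·: Qq|QQ
Q/IV-1 ? III-2×III-1: qq|Qq
Q/IV-2 ? III-2×III-1: qq|Qq
Q/IV-3 ? III-2×III-1: qq|Qq
⇒ Q over [I-1,I-2,II-1,II-2,III-1,III-2,IV-1,IV-2,IV-3]: 9 consistent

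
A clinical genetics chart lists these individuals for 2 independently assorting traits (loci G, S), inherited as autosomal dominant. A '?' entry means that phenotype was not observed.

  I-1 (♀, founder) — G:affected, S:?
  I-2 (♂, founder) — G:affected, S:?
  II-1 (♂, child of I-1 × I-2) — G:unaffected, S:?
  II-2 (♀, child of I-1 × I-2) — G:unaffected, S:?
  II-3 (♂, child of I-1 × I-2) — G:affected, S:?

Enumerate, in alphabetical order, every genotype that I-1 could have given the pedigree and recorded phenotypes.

G/I-1 aff ·: Gg
G/I-2 aff ·: Gg
G/II-1 un I-1×I-2: gg
G/II-2 un I-1×I-2: gg
G/II-3 aff I-1×I-2: Gg|GG
⇒ G over [I-1,I-2,II-1,II-2,II-3]: 2 consistent
S/I-1 ? ·: ss|Ss|SS
S/I-2 ? ·: ss|Ss|SS
S/II-1 ? I-1×I-2: ss|Ss|SS
S/II-2 ? I-1×I-2: ss|Ss|SS
S/II-3 ? I-1×I-2: ss|Ss|SS
⇒ S over [I-1,I-2,II-1,II-2,II-3]: 63 consistent

I-1 ∈ {Gg SS, Gg Ss, Gg ss}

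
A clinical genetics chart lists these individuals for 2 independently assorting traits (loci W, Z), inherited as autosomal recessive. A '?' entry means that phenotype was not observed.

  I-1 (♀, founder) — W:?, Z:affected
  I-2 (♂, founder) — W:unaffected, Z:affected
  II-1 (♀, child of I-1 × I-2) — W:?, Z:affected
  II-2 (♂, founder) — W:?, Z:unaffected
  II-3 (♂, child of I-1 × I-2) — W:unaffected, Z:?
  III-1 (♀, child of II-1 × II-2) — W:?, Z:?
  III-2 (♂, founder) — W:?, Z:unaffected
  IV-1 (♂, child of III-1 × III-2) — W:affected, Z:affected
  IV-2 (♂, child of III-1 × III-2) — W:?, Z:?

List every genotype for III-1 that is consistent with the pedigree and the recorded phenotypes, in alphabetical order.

III-1 ∈ {Ww Zz, Ww zz, ww Zz, ww zz}

W/I-1 ? ·: WW|Ww|ww
W/I-2 un ·: WW|Ww
W/II-1 ? I-1×I-2: WW|Ww|ww
W/II-2 ? ·: WW|Ww|ww
W/II-3 un I-1×I-2: WW|Ww
W/III-1 ? II-1×II-2: Ww|ww
W/III-2 ? ·: Ww|ww
W/IV-1 aff III-1×III-2: ww
W/IV-2 ? III-1×III-2: WW|Ww|ww
⇒ W over [I-1,I-2,II-1,II-2,II-3,III-1,III-2,IV-1,IV-2]: 286 consistent
Z/I-1 aff ·: zz
Z/I-2 aff ·: zz
Z/II-1 aff I-1×I-2: zz
Z/II-2 un ·: ZZ|Zz
Z/II-3 ? I-1×I-2: zz
Z/III-1 ? II-1×II-2: Zz|zz
Z/III-2 un ·: Zz
Z/IV-1 aff III-1×III-2: zz
Z/IV-2 ? III-1×III-2: ZZ|Zz|zz
⇒ Z over [I-1,I-2,II-1,II-2,II-3,III-1,III-2,IV-1,IV-2]: 8 consistent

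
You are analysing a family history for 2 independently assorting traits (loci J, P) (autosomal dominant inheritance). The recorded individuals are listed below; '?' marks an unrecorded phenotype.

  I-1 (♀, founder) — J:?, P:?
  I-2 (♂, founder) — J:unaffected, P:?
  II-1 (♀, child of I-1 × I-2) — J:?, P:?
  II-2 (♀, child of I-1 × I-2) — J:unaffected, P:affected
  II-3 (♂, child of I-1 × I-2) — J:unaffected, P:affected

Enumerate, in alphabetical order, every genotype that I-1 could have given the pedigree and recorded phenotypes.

I-1 ∈ {Jj PP, Jj Pp, Jj pp, jj PP, jj Pp, jj pp}

J/I-1 ? ·: jj|Jj
J/I-2 un ·: jj
J/II-1 ? I-1×I-2: jj|Jj
J/II-2 un I-1×I-2: jj
J/II-3 un I-1×I-2: jj
⇒ J over [I-1,I-2,II-1,II-2,II-3]: 3 consistent
P/I-1 ? ·: pp|Pp|PP
P/I-2 ? ·: pp|Pp|PP
P/II-1 ? I-1×I-2: pp|Pp|PP
P/II-2 aff I-1×I-2: Pp|PP
P/II-3 aff I-1×I-2: Pp|PP
⇒ P over [I-1,I-2,II-1,II-2,II-3]: 35 consistent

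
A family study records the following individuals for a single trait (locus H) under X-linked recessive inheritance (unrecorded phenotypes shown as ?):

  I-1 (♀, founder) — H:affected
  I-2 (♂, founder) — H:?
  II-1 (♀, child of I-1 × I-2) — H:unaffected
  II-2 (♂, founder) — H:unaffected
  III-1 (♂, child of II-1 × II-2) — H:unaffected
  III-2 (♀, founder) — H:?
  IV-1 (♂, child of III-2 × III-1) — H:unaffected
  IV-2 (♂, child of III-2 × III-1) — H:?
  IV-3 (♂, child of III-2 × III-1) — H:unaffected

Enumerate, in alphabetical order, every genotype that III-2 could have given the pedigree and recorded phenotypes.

III-2 ∈ {X^HX^H, X^HX^h}

H/I-1 aff ·: X^hX^h
H/I-2 ? ·: X^HY
H/II-1 un I-1×I-2: X^HX^h
H/II-2 un ·: X^HY
H/III-1 un II-1×II-2: X^HY
H/III-2 ? ·: X^HX^H|X^HX^h
H/IV-1 un III-2×III-1: X^HY
H/IV-2 ? III-2×III-1: X^HY|X^hY
H/IV-3 un III-2×III-1: X^HY
⇒ H over [I-1,I-2,II-1,II-2,III-1,III-2,IV-1,IV-2,IV-3]: 3 consistent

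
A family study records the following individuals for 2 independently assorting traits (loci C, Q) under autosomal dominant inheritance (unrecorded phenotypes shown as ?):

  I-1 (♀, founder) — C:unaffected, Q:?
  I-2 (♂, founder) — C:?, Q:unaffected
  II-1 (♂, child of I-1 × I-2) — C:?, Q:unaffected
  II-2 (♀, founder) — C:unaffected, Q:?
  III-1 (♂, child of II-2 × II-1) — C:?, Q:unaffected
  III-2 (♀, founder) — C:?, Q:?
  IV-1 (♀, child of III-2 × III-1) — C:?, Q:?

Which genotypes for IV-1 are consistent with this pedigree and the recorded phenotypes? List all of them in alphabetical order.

C/I-1 un ·: cc
C/I-2 ? ·: cc|Cc|CC
C/II-1 ? I-1×I-2: cc|Cc
C/II-2 un ·: cc
C/III-1 ? II-2×II-1: cc|Cc
C/III-2 ? ·: cc|Cc|CC
C/IV-1 ? III-2×III-1: cc|Cc|CC
⇒ C over [I-1,I-2,II-1,II-2,III-1,III-2,IV-1]: 30 consistent
Q/I-1 ? ·: qq|Qq
Q/I-2 un ·: qq
Q/II-1 un I-1×I-2: qq
Q/II-2 ? ·: qq|Qq
Q/III-1 un II-2×II-1: qq
Q/III-2 ? ·: qq|Qq|QQ
Q/IV-1 ? III-2×III-1: qq|Qq
⇒ Q over [I-1,I-2,II-1,II-2,III-1,III-2,IV-1]: 16 consistent

IV-1 ∈ {CC Qq, CC qq, Cc Qq, Cc qq, cc Qq, cc qq}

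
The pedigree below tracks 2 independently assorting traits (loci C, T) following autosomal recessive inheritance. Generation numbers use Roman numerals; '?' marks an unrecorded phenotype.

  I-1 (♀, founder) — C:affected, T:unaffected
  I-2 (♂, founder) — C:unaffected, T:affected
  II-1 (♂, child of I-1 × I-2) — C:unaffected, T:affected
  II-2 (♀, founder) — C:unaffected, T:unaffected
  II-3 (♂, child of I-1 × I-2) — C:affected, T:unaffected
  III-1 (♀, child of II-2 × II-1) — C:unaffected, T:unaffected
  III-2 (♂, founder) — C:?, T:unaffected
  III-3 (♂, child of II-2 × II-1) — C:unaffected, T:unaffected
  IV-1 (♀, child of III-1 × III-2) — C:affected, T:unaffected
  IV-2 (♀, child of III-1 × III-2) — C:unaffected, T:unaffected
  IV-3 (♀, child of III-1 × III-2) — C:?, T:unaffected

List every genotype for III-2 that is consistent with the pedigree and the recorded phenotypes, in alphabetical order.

III-2 ∈ {Cc TT, Cc Tt, cc TT, cc Tt}

C/I-1 aff ·: cc
C/I-2 un ·: Cc
C/II-1 un I-1×I-2: Cc
C/II-2 un ·: CC|Cc
C/II-3 aff I-1×I-2: cc
C/III-1 un II-2×II-1: Cc
C/III-2 ? ·: Cc|cc
C/III-3 un II-2×II-1: CC|Cc
C/IV-1 aff III-1×III-2: cc
C/IV-2 un III-1×III-2: CC|Cc
C/IV-3 ? III-1×III-2: CC|Cc|cc
⇒ C over [I-1,I-2,II-1,II-2,II-3,III-1,III-2,III-3,IV-1,IV-2,IV-3]: 32 consistent
T/I-1 un ·: Tt
T/I-2 aff ·: tt
T/II-1 aff I-1×I-2: tt
T/II-2 un ·: TT|Tt
T/II-3 un I-1×I-2: Tt
T/III-1 un II-2×II-1: Tt
T/III-2 un ·: TT|Tt
T/III-3 un II-2×II-1: Tt
T/IV-1 un III-1×III-2: TT|Tt
T/IV-2 un III-1×III-2: TT|Tt
T/IV-3 un III-1×III-2: TT|Tt
⇒ T over [I-1,I-2,II-1,II-2,II-3,III-1,III-2,III-3,IV-1,IV-2,IV-3]: 32 consistent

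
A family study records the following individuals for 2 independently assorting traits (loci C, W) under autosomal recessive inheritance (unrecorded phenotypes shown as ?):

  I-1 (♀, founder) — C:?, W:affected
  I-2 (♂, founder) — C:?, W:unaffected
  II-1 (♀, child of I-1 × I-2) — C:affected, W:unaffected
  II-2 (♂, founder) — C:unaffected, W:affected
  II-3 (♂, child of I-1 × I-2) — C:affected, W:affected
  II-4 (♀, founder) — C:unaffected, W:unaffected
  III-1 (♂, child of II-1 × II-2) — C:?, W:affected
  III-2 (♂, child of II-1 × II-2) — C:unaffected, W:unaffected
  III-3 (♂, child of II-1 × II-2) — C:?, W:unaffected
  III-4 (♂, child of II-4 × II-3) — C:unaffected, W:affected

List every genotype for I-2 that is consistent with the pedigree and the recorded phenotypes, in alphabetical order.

C/I-1 ? ·: Cc|cc
C/I-2 ? ·: Cc|cc
C/II-1 aff I-1×I-2: cc
C/II-2 un ·: CC|Cc
C/II-3 aff I-1×I-2: cc
C/II-4 un ·: CC|Cc
C/III-1 ? II-1×II-2: Cc|cc
C/III-2 un II-1×II-2: Cc
C/III-3 ? II-1×II-2: Cc|cc
C/III-4 un II-4×II-3: Cc
⇒ C over [I-1,I-2,II-1,II-2,II-3,II-4,III-1,III-2,III-3,III-4]: 40 consistent
W/I-1 aff ·: ww
W/I-2 un ·: Ww
W/II-1 un I-1×I-2: Ww
W/II-2 aff ·: ww
W/II-3 aff I-1×I-2: ww
W/II-4 un ·: Ww
W/III-1 aff II-1×II-2: ww
W/III-2 un II-1×II-2: Ww
W/III-3 un II-1×II-2: Ww
W/III-4 aff II-4×II-3: ww
⇒ W over [I-1,I-2,II-1,II-2,II-3,II-4,III-1,III-2,III-3,III-4]: 1 consistent

I-2 ∈ {Cc Ww, cc Ww}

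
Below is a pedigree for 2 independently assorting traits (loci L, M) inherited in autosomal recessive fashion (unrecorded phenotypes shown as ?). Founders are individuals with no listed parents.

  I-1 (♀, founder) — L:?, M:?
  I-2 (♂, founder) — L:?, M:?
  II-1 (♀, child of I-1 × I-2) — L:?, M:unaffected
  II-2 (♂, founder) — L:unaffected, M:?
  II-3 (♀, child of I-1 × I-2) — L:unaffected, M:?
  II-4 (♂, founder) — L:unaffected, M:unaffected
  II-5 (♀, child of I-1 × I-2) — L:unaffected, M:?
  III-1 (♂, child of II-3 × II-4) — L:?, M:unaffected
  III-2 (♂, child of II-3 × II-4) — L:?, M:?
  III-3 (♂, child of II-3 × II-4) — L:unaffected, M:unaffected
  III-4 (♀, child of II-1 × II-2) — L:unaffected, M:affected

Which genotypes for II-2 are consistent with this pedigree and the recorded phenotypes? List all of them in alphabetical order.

L/I-1 ? ·: LL|Ll|ll
L/I-2 ? ·: LL|Ll|ll
L/II-1 ? I-1×I-2: LL|Ll|ll
L/II-2 un ·: LL|Ll
L/II-3 un I-1×I-2: LL|Ll
L/II-4 un ·: LL|Ll
L/II-5 un I-1×I-2: LL|Ll
L/III-1 ? II-3×II-4: LL|Ll|ll
L/III-2 ? II-3×II-4: LL|Ll|ll
L/III-3 un II-3×II-4: LL|Ll
L/III-4 un II-1×II-2: LL|Ll
⇒ L over [I-1,I-2,II-1,II-2,II-3,II-4,II-5,III-1,III-2,III-3,III-4]: 2157 consistent
M/I-1 ? ·: MM|Mm|mm
M/I-2 ? ·: MM|Mm|mm
M/II-1 un I-1×I-2: Mm
M/II-2 ? ·: Mm|mm
M/II-3 ? I-1×I-2: MM|Mm|mm
M/II-4 un ·: MM|Mm
M/II-5 ? I-1×I-2: MM|Mm|mm
M/III-1 un II-3×II-4: MM|Mm
M/III-2 ? II-3×II-4: MM|Mm|mm
M/III-3 un II-3×II-4: MM|Mm
M/III-4 aff II-1×II-2: mm
⇒ M over [I-1,I-2,II-1,II-2,II-3,II-4,II-5,III-1,III-2,III-3,III-4]: 688 consistent

II-2 ∈ {LL Mm, LL mm, Ll Mm, Ll mm}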